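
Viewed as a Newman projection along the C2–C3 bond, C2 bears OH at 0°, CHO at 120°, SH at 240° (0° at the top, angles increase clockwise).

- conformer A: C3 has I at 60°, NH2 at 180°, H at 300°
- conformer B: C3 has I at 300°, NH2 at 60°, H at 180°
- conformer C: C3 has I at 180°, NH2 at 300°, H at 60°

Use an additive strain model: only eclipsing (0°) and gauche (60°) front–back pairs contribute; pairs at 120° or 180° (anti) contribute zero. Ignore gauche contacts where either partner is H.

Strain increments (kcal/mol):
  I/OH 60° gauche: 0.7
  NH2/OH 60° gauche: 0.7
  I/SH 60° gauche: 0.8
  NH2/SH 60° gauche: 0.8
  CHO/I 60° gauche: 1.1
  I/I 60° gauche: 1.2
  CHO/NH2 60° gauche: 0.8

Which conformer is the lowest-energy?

B

A is staggered. OH at 0° is gauche with I at 60° (0.7); CHO at 120° is gauche with I at 60° (1.1); CHO at 120° is gauche with NH2 at 180° (0.8); SH at 240° is gauche with NH2 at 180° (0.8). Total 3.4 kcal/mol.
B is staggered. OH at 0° is gauche with I at 300° (0.7); OH at 0° is gauche with NH2 at 60° (0.7); CHO at 120° is gauche with NH2 at 60° (0.8); SH at 240° is gauche with I at 300° (0.8). Total 3.0 kcal/mol.
C is staggered. OH at 0° is gauche with NH2 at 300° (0.7); CHO at 120° is gauche with I at 180° (1.1); SH at 240° is gauche with I at 180° (0.8); SH at 240° is gauche with NH2 at 300° (0.8). Total 3.4 kcal/mol.
B has the lowest total (3.0 kcal/mol).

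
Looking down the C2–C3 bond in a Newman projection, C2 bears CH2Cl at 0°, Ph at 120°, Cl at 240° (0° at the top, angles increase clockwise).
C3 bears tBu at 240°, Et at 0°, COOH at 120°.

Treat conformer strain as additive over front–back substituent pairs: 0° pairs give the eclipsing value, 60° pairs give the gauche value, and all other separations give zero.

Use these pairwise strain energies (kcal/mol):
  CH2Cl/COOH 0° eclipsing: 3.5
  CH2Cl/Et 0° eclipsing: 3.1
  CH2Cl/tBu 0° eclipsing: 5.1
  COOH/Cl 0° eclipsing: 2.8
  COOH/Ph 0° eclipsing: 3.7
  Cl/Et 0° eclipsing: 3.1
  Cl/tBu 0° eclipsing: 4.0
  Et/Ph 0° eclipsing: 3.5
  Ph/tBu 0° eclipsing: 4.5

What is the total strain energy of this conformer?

This conformer (eclipsed): CH2Cl–Et eclipsed, Ph–COOH eclipsed, Cl–tBu eclipsed; 3.1 + 3.7 + 4.0 = 10.8 kcal/mol.

10.8 kcal/mol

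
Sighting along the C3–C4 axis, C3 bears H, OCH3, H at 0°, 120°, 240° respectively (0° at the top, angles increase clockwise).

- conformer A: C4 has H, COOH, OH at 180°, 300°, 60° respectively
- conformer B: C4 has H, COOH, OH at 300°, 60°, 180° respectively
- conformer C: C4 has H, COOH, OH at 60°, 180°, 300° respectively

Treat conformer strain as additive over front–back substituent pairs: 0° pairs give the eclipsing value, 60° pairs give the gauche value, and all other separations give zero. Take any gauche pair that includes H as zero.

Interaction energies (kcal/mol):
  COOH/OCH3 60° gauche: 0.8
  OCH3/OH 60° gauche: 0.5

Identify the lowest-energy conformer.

A (staggered): OCH3–OH gauche; 0.5 = 0.5 kcal/mol.
B (staggered): OCH3–COOH gauche, OCH3–OH gauche; 0.8 + 0.5 = 1.3 kcal/mol.
C (staggered): OCH3–COOH gauche; 0.8 = 0.8 kcal/mol.
A has the lowest total (0.5 kcal/mol).

A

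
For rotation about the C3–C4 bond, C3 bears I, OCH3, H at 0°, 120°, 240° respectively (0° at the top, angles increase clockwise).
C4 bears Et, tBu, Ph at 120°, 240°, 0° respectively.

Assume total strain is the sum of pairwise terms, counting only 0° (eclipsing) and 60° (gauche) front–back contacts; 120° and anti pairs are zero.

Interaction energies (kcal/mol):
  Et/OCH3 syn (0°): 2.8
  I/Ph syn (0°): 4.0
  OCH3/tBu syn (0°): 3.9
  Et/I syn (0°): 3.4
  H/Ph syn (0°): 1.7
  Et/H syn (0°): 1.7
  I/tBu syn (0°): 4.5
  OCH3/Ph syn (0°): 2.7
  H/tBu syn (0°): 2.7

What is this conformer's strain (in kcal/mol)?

This conformer (eclipsed): I–Ph eclipsed, OCH3–Et eclipsed, H–tBu eclipsed; 4.0 + 2.8 + 2.7 = 9.5 kcal/mol.

9.5 kcal/mol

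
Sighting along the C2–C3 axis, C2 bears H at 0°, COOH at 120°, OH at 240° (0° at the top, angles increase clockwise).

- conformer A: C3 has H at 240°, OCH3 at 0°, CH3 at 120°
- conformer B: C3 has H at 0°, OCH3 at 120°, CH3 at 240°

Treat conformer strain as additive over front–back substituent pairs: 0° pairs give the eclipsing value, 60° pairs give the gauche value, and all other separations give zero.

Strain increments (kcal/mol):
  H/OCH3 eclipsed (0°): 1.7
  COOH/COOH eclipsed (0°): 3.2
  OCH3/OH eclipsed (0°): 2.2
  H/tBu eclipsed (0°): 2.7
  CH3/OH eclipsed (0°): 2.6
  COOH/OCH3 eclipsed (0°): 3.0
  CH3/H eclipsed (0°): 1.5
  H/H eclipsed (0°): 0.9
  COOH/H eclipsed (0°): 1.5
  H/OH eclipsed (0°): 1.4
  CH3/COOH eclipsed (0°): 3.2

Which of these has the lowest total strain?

A

A (eclipsed): H–OCH3 eclipsed, COOH–CH3 eclipsed, OH–H eclipsed; 1.7 + 3.2 + 1.4 = 6.3 kcal/mol.
B (eclipsed): H–H eclipsed, COOH–OCH3 eclipsed, OH–CH3 eclipsed; 0.9 + 3.0 + 2.6 = 6.5 kcal/mol.
A has the lowest total (6.3 kcal/mol).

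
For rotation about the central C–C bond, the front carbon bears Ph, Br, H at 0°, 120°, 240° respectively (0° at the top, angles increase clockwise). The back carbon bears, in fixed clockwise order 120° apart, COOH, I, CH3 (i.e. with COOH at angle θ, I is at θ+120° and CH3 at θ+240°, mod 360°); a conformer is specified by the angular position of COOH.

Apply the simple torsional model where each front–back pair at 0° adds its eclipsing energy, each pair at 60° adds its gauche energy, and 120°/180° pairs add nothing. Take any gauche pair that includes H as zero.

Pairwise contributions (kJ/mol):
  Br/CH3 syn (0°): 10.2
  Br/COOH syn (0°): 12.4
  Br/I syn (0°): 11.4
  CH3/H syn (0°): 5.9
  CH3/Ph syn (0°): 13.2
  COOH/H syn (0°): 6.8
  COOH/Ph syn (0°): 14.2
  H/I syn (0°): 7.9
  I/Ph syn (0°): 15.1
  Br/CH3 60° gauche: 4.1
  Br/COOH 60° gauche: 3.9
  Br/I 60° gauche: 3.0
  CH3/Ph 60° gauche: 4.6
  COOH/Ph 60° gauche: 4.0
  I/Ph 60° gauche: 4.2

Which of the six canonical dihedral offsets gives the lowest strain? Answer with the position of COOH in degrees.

300°

COOH at 0° (eclipsed): Ph(0°)/COOH(0°) eclipsed 14.2; Br(120°)/I(120°) eclipsed 11.4; H(240°)/CH3(240°) eclipsed 5.9 → 31.5 kJ/mol.
COOH at 60° (staggered): Ph(0°)/COOH(60°) gauche 4.0; Ph(0°)/CH3(300°) gauche 4.6; Br(120°)/COOH(60°) gauche 3.9; Br(120°)/I(180°) gauche 3.0 → 15.5 kJ/mol.
COOH at 120° (eclipsed): Ph(0°)/CH3(0°) eclipsed 13.2; Br(120°)/COOH(120°) eclipsed 12.4; H(240°)/I(240°) eclipsed 7.9 → 33.5 kJ/mol.
COOH at 180° (staggered): Ph(0°)/I(300°) gauche 4.2; Ph(0°)/CH3(60°) gauche 4.6; Br(120°)/COOH(180°) gauche 3.9; Br(120°)/CH3(60°) gauche 4.1 → 16.8 kJ/mol.
COOH at 240° (eclipsed): Ph(0°)/I(0°) eclipsed 15.1; Br(120°)/CH3(120°) eclipsed 10.2; H(240°)/COOH(240°) eclipsed 6.8 → 32.1 kJ/mol.
COOH at 300° (staggered): Ph(0°)/COOH(300°) gauche 4.0; Ph(0°)/I(60°) gauche 4.2; Br(120°)/I(60°) gauche 3.0; Br(120°)/CH3(180°) gauche 4.1 → 15.3 kJ/mol.
The minimum (15.3 kJ/mol) occurs with COOH at 300°.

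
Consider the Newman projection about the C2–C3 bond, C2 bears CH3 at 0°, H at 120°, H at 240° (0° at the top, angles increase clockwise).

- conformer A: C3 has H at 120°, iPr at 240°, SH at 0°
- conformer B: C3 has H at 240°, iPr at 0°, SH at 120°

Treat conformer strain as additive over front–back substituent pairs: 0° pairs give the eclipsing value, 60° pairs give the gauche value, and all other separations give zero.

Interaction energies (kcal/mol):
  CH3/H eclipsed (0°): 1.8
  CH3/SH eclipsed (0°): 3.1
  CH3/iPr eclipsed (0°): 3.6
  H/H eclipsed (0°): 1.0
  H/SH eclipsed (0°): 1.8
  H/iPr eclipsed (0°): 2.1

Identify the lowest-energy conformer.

A

A (eclipsed): CH3(0°)/SH(0°) eclipsed 3.1; H(120°)/H(120°) eclipsed 1.0; H(240°)/iPr(240°) eclipsed 2.1 → 6.2 kcal/mol.
B (eclipsed): CH3(0°)/iPr(0°) eclipsed 3.6; H(120°)/SH(120°) eclipsed 1.8; H(240°)/H(240°) eclipsed 1.0 → 6.4 kcal/mol.
A has the lowest total (6.2 kcal/mol).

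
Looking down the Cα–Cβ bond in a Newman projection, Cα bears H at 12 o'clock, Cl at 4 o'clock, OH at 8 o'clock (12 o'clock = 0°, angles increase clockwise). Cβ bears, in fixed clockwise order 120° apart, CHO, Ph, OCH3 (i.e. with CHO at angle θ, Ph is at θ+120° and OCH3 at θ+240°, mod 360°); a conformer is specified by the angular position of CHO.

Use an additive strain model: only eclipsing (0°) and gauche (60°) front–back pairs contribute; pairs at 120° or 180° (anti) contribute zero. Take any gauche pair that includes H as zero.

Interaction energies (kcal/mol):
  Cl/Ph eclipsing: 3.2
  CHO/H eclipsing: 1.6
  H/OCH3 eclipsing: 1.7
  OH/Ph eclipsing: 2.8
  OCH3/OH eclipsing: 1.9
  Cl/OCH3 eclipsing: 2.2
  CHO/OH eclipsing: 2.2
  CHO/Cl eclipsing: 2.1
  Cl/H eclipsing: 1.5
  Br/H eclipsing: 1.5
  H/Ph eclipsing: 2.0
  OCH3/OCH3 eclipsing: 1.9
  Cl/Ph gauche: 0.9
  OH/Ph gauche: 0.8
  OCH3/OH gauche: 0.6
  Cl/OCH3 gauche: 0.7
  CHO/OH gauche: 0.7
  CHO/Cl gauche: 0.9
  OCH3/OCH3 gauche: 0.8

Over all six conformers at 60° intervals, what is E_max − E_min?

CHO at 0° is eclipsed. H at 0° is eclipsed with CHO at 0° (1.6); Cl at 120° is eclipsed with Ph at 120° (3.2); OH at 240° is eclipsed with OCH3 at 240° (1.9). Total 6.7 kcal/mol.
CHO at 60° is staggered. Cl at 120° is gauche with CHO at 60° (0.9); Cl at 120° is gauche with Ph at 180° (0.9); OH at 240° is gauche with Ph at 180° (0.8); OH at 240° is gauche with OCH3 at 300° (0.6). Total 3.2 kcal/mol.
CHO at 120° is eclipsed. H at 0° is eclipsed with OCH3 at 0° (1.7); Cl at 120° is eclipsed with CHO at 120° (2.1); OH at 240° is eclipsed with Ph at 240° (2.8). Total 6.6 kcal/mol.
CHO at 180° is staggered. Cl at 120° is gauche with CHO at 180° (0.9); Cl at 120° is gauche with OCH3 at 60° (0.7); OH at 240° is gauche with CHO at 180° (0.7); OH at 240° is gauche with Ph at 300° (0.8). Total 3.1 kcal/mol.
CHO at 240° is eclipsed. H at 0° is eclipsed with Ph at 0° (2.0); Cl at 120° is eclipsed with OCH3 at 120° (2.2); OH at 240° is eclipsed with CHO at 240° (2.2). Total 6.4 kcal/mol.
CHO at 300° is staggered. Cl at 120° is gauche with Ph at 60° (0.9); Cl at 120° is gauche with OCH3 at 180° (0.7); OH at 240° is gauche with CHO at 300° (0.7); OH at 240° is gauche with OCH3 at 180° (0.6). Total 2.9 kcal/mol.
Max at 0° (6.7 kcal/mol), min at 300° (2.9 kcal/mol); barrier = 3.8 kcal/mol.

3.8 kcal/mol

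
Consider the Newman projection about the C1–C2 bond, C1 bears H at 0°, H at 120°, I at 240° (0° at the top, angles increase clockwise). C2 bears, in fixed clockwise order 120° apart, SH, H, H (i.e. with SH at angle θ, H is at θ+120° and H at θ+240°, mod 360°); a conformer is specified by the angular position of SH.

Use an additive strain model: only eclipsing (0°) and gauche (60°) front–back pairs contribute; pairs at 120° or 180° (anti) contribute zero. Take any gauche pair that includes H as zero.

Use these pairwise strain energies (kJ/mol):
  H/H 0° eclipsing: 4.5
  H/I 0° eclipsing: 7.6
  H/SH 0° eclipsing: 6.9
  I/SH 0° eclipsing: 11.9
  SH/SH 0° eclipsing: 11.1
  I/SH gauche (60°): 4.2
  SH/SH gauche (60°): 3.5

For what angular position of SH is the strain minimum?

SH at 0° is eclipsed. H at 0° is eclipsed with SH at 0° (6.9); H at 120° is eclipsed with H at 120° (4.5); I at 240° is eclipsed with H at 240° (7.6). Total 19.0 kJ/mol.
SH at 60° (staggered): no non-H gauche contacts → 0.0 kJ/mol.
SH at 120° is eclipsed. H at 0° is eclipsed with H at 0° (4.5); H at 120° is eclipsed with SH at 120° (6.9); I at 240° is eclipsed with H at 240° (7.6). Total 19.0 kJ/mol.
SH at 180° is staggered. I at 240° is gauche with SH at 180° (4.2). Total 4.2 kJ/mol.
SH at 240° is eclipsed. H at 0° is eclipsed with H at 0° (4.5); H at 120° is eclipsed with H at 120° (4.5); I at 240° is eclipsed with SH at 240° (11.9). Total 20.9 kJ/mol.
SH at 300° is staggered. I at 240° is gauche with SH at 300° (4.2). Total 4.2 kJ/mol.
The minimum (0.0 kJ/mol) occurs with SH at 60°.

60°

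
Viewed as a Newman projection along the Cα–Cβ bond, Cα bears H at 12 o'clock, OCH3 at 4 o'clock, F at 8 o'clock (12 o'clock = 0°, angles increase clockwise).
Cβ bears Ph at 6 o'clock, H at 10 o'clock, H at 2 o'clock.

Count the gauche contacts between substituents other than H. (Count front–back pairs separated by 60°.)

Non-H gauche pairs: OCH3(120°)/Ph(180°); F(240°)/Ph(180°) — 2 interactions.

2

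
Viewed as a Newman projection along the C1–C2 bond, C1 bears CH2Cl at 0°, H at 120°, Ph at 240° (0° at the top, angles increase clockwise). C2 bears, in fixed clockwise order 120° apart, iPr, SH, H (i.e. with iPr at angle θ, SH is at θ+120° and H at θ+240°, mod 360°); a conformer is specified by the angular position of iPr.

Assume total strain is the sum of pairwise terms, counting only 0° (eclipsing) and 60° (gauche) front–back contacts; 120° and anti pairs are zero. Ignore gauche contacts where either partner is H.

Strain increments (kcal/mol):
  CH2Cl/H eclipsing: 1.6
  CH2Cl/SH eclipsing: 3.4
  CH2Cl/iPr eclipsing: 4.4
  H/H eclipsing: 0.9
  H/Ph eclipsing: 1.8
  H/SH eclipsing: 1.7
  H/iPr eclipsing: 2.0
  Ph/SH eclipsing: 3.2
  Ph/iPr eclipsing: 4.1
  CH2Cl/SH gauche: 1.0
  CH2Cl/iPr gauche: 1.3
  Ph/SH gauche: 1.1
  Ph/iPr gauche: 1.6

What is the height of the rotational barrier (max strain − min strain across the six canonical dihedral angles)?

iPr at 0° (eclipsed): CH2Cl(0°)/iPr(0°) eclipsed 4.4; H(120°)/SH(120°) eclipsed 1.7; Ph(240°)/H(240°) eclipsed 1.8 → 7.9 kcal/mol.
iPr at 60° (staggered): CH2Cl(0°)/iPr(60°) gauche 1.3; Ph(240°)/SH(180°) gauche 1.1 → 2.4 kcal/mol.
iPr at 120° (eclipsed): CH2Cl(0°)/H(0°) eclipsed 1.6; H(120°)/iPr(120°) eclipsed 2.0; Ph(240°)/SH(240°) eclipsed 3.2 → 6.8 kcal/mol.
iPr at 180° (staggered): CH2Cl(0°)/SH(300°) gauche 1.0; Ph(240°)/iPr(180°) gauche 1.6; Ph(240°)/SH(300°) gauche 1.1 → 3.7 kcal/mol.
iPr at 240° (eclipsed): CH2Cl(0°)/SH(0°) eclipsed 3.4; H(120°)/H(120°) eclipsed 0.9; Ph(240°)/iPr(240°) eclipsed 4.1 → 8.4 kcal/mol.
iPr at 300° (staggered): CH2Cl(0°)/iPr(300°) gauche 1.3; CH2Cl(0°)/SH(60°) gauche 1.0; Ph(240°)/iPr(300°) gauche 1.6 → 3.9 kcal/mol.
Max at 240° (8.4 kcal/mol), min at 60° (2.4 kcal/mol); barrier = 6.0 kcal/mol.

6.0 kcal/mol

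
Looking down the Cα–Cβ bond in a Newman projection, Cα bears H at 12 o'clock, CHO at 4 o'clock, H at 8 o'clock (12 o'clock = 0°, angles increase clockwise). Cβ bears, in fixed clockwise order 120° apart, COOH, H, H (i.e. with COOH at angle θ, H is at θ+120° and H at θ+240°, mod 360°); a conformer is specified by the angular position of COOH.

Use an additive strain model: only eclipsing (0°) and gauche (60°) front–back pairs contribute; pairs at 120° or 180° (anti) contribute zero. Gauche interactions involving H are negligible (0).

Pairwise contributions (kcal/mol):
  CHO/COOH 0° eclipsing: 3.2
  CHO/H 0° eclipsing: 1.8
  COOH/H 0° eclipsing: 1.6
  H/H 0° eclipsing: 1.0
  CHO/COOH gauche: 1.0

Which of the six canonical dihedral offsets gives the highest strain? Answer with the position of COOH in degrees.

COOH at 0° is eclipsed. H at 0° is eclipsed with COOH at 0° (1.6); CHO at 120° is eclipsed with H at 120° (1.8); H at 240° is eclipsed with H at 240° (1.0). Total 4.4 kcal/mol.
COOH at 60° is staggered. CHO at 120° is gauche with COOH at 60° (1.0). Total 1.0 kcal/mol.
COOH at 120° is eclipsed. H at 0° is eclipsed with H at 0° (1.0); CHO at 120° is eclipsed with COOH at 120° (3.2); H at 240° is eclipsed with H at 240° (1.0). Total 5.2 kcal/mol.
COOH at 180° is staggered. CHO at 120° is gauche with COOH at 180° (1.0). Total 1.0 kcal/mol.
COOH at 240° is eclipsed. H at 0° is eclipsed with H at 0° (1.0); CHO at 120° is eclipsed with H at 120° (1.8); H at 240° is eclipsed with COOH at 240° (1.6). Total 4.4 kcal/mol.
COOH at 300° (staggered): no non-H gauche contacts → 0.0 kcal/mol.
The maximum (5.2 kcal/mol) occurs with COOH at 120°.

120°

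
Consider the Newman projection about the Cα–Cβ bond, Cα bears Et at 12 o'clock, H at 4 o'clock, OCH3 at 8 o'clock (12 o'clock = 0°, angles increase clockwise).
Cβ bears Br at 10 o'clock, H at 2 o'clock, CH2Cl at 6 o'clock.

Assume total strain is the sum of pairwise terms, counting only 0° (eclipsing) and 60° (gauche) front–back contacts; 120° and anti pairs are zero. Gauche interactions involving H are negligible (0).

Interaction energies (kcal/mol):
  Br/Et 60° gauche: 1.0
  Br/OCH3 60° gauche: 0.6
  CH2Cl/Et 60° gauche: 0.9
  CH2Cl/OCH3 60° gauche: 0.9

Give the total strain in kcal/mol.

2.5 kcal/mol

This conformer (staggered): Et–Br gauche, OCH3–Br gauche, OCH3–CH2Cl gauche; 1.0 + 0.6 + 0.9 = 2.5 kcal/mol.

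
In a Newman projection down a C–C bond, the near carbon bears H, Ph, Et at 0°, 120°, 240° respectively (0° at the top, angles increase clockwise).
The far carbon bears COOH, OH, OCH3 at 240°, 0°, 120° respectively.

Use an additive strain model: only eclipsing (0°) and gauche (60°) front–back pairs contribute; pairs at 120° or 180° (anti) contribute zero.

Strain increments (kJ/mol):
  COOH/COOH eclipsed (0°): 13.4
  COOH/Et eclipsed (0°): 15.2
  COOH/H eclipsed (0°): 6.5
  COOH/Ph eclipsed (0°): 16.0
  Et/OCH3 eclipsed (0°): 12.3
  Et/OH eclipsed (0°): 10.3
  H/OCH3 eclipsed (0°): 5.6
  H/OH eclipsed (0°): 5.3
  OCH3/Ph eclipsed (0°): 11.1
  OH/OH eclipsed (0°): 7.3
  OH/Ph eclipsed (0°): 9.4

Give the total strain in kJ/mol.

31.6 kJ/mol

This conformer (eclipsed): H(0°)/OH(0°) eclipsed 5.3; Ph(120°)/OCH3(120°) eclipsed 11.1; Et(240°)/COOH(240°) eclipsed 15.2 → 31.6 kJ/mol.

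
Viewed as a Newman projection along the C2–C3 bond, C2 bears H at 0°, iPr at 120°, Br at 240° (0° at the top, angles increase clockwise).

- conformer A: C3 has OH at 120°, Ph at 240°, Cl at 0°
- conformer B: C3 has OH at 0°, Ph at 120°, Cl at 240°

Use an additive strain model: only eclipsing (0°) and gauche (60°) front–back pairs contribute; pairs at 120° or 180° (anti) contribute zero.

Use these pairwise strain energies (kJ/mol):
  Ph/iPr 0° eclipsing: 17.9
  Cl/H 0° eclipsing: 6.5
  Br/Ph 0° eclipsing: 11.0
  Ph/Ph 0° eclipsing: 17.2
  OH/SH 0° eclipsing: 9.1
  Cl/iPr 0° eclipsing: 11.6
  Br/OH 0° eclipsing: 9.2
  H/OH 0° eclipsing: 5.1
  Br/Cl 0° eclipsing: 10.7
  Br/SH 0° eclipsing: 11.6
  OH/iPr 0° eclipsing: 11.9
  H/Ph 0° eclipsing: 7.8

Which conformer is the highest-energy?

B

A (eclipsed): H–Cl eclipsed, iPr–OH eclipsed, Br–Ph eclipsed; 6.5 + 11.9 + 11.0 = 29.4 kJ/mol.
B (eclipsed): H–OH eclipsed, iPr–Ph eclipsed, Br–Cl eclipsed; 5.1 + 17.9 + 10.7 = 33.7 kJ/mol.
B has the highest total (33.7 kJ/mol).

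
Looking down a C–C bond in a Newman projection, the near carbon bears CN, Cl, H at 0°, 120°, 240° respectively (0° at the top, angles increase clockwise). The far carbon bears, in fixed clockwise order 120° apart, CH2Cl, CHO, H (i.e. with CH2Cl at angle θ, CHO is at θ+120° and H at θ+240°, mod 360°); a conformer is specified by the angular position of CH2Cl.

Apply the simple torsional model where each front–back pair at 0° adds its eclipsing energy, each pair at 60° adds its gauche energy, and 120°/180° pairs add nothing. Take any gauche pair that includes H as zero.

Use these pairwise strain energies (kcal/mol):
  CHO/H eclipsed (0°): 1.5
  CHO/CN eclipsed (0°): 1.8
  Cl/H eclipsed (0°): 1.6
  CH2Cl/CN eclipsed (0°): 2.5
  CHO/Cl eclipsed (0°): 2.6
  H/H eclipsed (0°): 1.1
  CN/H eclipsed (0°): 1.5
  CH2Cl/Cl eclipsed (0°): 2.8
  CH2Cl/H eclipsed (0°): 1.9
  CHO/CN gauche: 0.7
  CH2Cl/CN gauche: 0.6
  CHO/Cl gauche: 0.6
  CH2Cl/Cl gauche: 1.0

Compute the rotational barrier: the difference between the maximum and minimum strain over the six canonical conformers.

4.5 kcal/mol

CH2Cl at 0° is eclipsed. CN at 0° is eclipsed with CH2Cl at 0° (2.5); Cl at 120° is eclipsed with CHO at 120° (2.6); H at 240° is eclipsed with H at 240° (1.1). Total 6.2 kcal/mol.
CH2Cl at 60° is staggered. CN at 0° is gauche with CH2Cl at 60° (0.6); Cl at 120° is gauche with CH2Cl at 60° (1.0); Cl at 120° is gauche with CHO at 180° (0.6). Total 2.2 kcal/mol.
CH2Cl at 120° is eclipsed. CN at 0° is eclipsed with H at 0° (1.5); Cl at 120° is eclipsed with CH2Cl at 120° (2.8); H at 240° is eclipsed with CHO at 240° (1.5). Total 5.8 kcal/mol.
CH2Cl at 180° is staggered. CN at 0° is gauche with CHO at 300° (0.7); Cl at 120° is gauche with CH2Cl at 180° (1.0). Total 1.7 kcal/mol.
CH2Cl at 240° is eclipsed. CN at 0° is eclipsed with CHO at 0° (1.8); Cl at 120° is eclipsed with H at 120° (1.6); H at 240° is eclipsed with CH2Cl at 240° (1.9). Total 5.3 kcal/mol.
CH2Cl at 300° is staggered. CN at 0° is gauche with CH2Cl at 300° (0.6); CN at 0° is gauche with CHO at 60° (0.7); Cl at 120° is gauche with CHO at 60° (0.6). Total 1.9 kcal/mol.
Max at 0° (6.2 kcal/mol), min at 180° (1.7 kcal/mol); barrier = 4.5 kcal/mol.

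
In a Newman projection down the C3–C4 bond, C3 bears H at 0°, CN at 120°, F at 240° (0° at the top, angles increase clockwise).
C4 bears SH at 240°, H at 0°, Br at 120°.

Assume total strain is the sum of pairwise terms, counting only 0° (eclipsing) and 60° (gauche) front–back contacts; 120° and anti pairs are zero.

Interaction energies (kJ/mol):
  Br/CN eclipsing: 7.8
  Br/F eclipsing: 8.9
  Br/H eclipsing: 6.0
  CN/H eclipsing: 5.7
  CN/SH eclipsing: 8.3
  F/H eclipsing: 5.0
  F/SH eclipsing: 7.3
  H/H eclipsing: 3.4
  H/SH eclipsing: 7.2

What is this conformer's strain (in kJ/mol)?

18.5 kJ/mol

This conformer is eclipsed. H at 0° is eclipsed with H at 0° (3.4); CN at 120° is eclipsed with Br at 120° (7.8); F at 240° is eclipsed with SH at 240° (7.3). Total 18.5 kJ/mol.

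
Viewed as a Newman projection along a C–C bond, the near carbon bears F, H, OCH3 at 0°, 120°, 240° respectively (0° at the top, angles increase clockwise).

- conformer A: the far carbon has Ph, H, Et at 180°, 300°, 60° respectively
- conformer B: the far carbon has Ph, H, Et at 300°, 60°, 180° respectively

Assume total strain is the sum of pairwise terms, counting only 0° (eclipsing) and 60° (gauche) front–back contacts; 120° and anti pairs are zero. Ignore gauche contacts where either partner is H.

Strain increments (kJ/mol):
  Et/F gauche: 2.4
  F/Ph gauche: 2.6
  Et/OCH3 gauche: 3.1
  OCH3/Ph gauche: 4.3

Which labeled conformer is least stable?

A is staggered. F at 0° is gauche with Et at 60° (2.4); OCH3 at 240° is gauche with Ph at 180° (4.3). Total 6.7 kJ/mol.
B is staggered. F at 0° is gauche with Ph at 300° (2.6); OCH3 at 240° is gauche with Ph at 300° (4.3); OCH3 at 240° is gauche with Et at 180° (3.1). Total 10.0 kJ/mol.
B has the highest total (10.0 kJ/mol).

B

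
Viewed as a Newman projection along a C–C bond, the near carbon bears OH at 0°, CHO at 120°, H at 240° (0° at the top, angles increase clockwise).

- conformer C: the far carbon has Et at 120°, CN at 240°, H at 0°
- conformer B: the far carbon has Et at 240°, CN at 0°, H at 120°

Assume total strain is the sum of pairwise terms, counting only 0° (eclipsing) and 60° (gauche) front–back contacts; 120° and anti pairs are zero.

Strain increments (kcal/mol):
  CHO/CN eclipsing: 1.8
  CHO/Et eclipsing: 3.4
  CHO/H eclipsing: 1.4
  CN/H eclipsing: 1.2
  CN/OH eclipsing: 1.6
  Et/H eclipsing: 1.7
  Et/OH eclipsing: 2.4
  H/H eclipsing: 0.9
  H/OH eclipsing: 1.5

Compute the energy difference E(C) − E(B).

+1.4 kcal/mol

C (eclipsed): OH(0°)/H(0°) eclipsed 1.5; CHO(120°)/Et(120°) eclipsed 3.4; H(240°)/CN(240°) eclipsed 1.2 → 6.1 kcal/mol.
B (eclipsed): OH(0°)/CN(0°) eclipsed 1.6; CHO(120°)/H(120°) eclipsed 1.4; H(240°)/Et(240°) eclipsed 1.7 → 4.7 kcal/mol.
E(C) − E(B) = 6.1 − 4.7 = +1.4 kcal/mol.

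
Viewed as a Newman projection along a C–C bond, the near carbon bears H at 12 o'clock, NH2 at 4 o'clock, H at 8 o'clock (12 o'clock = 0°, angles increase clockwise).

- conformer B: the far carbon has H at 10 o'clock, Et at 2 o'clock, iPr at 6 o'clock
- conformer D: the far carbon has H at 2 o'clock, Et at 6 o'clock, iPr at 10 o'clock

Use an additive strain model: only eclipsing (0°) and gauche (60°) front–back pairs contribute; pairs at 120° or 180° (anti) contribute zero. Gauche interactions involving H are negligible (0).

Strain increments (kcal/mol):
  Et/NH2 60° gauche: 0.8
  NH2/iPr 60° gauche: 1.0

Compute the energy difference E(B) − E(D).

+1.0 kcal/mol

B (staggered): NH2(120°)/Et(60°) gauche 0.8; NH2(120°)/iPr(180°) gauche 1.0 → 1.8 kcal/mol.
D (staggered): NH2(120°)/Et(180°) gauche 0.8 → 0.8 kcal/mol.
E(B) − E(D) = 1.8 − 0.8 = +1.0 kcal/mol.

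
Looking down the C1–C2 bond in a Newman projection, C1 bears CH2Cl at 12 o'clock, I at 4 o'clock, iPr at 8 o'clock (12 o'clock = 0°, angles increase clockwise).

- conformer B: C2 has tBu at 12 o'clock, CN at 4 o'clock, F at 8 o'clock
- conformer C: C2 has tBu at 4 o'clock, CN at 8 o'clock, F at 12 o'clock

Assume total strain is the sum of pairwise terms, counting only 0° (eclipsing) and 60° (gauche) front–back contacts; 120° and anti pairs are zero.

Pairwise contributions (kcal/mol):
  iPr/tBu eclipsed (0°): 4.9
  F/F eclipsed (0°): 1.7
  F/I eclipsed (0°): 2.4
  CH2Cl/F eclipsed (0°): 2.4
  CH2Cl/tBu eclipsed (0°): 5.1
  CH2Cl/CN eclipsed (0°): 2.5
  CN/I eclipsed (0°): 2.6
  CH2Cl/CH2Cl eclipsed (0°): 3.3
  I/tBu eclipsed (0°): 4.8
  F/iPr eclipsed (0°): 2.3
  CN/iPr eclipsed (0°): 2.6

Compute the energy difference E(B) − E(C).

B (eclipsed): CH2Cl(0°)/tBu(0°) eclipsed 5.1; I(120°)/CN(120°) eclipsed 2.6; iPr(240°)/F(240°) eclipsed 2.3 → 10.0 kcal/mol.
C (eclipsed): CH2Cl(0°)/F(0°) eclipsed 2.4; I(120°)/tBu(120°) eclipsed 4.8; iPr(240°)/CN(240°) eclipsed 2.6 → 9.8 kcal/mol.
E(B) − E(C) = 10.0 − 9.8 = +0.2 kcal/mol.

+0.2 kcal/mol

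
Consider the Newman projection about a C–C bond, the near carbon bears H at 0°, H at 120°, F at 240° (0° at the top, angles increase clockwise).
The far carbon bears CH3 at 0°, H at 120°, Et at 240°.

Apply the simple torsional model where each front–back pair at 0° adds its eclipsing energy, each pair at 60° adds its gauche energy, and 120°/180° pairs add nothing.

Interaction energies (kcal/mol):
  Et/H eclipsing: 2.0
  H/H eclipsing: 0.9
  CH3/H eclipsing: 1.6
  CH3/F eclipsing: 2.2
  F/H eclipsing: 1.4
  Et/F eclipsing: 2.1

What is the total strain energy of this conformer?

4.6 kcal/mol

This conformer (eclipsed): H–CH3 eclipsed, H–H eclipsed, F–Et eclipsed; 1.6 + 0.9 + 2.1 = 4.6 kcal/mol.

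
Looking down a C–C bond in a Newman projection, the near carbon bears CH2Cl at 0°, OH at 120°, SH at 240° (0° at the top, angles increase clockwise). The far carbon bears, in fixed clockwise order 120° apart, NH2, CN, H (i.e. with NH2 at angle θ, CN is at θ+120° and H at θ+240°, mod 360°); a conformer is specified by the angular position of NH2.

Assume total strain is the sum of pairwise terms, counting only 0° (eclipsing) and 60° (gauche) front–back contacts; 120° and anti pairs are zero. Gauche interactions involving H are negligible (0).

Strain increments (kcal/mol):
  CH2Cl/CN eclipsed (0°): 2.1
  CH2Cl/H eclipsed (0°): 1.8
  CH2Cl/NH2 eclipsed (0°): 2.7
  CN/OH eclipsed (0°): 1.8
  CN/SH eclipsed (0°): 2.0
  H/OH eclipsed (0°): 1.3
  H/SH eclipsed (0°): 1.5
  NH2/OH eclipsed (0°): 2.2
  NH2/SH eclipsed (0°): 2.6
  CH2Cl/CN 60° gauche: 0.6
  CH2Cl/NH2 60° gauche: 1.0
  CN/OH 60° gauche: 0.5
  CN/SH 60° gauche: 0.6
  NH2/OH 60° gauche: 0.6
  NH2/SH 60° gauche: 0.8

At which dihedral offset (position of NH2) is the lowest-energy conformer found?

NH2 at 0° (eclipsed): CH2Cl(0°)/NH2(0°) eclipsed 2.7; OH(120°)/CN(120°) eclipsed 1.8; SH(240°)/H(240°) eclipsed 1.5 → 6.0 kcal/mol.
NH2 at 60° (staggered): CH2Cl(0°)/NH2(60°) gauche 1.0; OH(120°)/NH2(60°) gauche 0.6; OH(120°)/CN(180°) gauche 0.5; SH(240°)/CN(180°) gauche 0.6 → 2.7 kcal/mol.
NH2 at 120° (eclipsed): CH2Cl(0°)/H(0°) eclipsed 1.8; OH(120°)/NH2(120°) eclipsed 2.2; SH(240°)/CN(240°) eclipsed 2.0 → 6.0 kcal/mol.
NH2 at 180° (staggered): CH2Cl(0°)/CN(300°) gauche 0.6; OH(120°)/NH2(180°) gauche 0.6; SH(240°)/NH2(180°) gauche 0.8; SH(240°)/CN(300°) gauche 0.6 → 2.6 kcal/mol.
NH2 at 240° (eclipsed): CH2Cl(0°)/CN(0°) eclipsed 2.1; OH(120°)/H(120°) eclipsed 1.3; SH(240°)/NH2(240°) eclipsed 2.6 → 6.0 kcal/mol.
NH2 at 300° (staggered): CH2Cl(0°)/NH2(300°) gauche 1.0; CH2Cl(0°)/CN(60°) gauche 0.6; OH(120°)/CN(60°) gauche 0.5; SH(240°)/NH2(300°) gauche 0.8 → 2.9 kcal/mol.
The minimum (2.6 kcal/mol) occurs with NH2 at 180°.

180°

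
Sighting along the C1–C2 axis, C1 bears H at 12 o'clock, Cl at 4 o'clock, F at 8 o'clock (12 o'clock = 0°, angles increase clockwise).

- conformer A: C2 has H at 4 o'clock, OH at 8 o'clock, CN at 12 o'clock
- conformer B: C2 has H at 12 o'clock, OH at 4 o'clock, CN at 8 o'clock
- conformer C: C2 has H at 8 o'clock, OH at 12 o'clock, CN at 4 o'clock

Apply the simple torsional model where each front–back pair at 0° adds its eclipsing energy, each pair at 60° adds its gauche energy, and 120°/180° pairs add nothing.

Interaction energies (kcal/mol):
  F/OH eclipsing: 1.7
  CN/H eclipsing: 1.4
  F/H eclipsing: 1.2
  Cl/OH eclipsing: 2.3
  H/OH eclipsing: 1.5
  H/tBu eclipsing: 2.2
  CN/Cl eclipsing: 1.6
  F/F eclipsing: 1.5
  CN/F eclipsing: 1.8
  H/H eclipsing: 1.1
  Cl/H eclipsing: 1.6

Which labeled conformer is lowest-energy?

C

A (eclipsed): H–CN eclipsed, Cl–H eclipsed, F–OH eclipsed; 1.4 + 1.6 + 1.7 = 4.7 kcal/mol.
B (eclipsed): H–H eclipsed, Cl–OH eclipsed, F–CN eclipsed; 1.1 + 2.3 + 1.8 = 5.2 kcal/mol.
C (eclipsed): H–OH eclipsed, Cl–CN eclipsed, F–H eclipsed; 1.5 + 1.6 + 1.2 = 4.3 kcal/mol.
C has the lowest total (4.3 kcal/mol).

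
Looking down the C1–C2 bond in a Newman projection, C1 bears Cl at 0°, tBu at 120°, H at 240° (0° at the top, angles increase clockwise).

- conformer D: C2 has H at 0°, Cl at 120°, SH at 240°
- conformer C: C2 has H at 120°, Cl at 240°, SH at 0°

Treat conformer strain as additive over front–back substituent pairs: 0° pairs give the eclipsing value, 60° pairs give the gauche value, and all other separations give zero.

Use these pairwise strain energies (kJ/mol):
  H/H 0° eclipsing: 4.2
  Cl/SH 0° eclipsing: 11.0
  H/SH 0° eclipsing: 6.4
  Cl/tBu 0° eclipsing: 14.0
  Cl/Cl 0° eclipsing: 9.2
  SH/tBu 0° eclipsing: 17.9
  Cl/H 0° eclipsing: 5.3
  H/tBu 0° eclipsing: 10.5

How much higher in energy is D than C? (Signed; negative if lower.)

-1.1 kJ/mol

D is eclipsed. Cl at 0° is eclipsed with H at 0° (5.3); tBu at 120° is eclipsed with Cl at 120° (14.0); H at 240° is eclipsed with SH at 240° (6.4). Total 25.7 kJ/mol.
C is eclipsed. Cl at 0° is eclipsed with SH at 0° (11.0); tBu at 120° is eclipsed with H at 120° (10.5); H at 240° is eclipsed with Cl at 240° (5.3). Total 26.8 kJ/mol.
E(D) − E(C) = 25.7 − 26.8 = -1.1 kJ/mol.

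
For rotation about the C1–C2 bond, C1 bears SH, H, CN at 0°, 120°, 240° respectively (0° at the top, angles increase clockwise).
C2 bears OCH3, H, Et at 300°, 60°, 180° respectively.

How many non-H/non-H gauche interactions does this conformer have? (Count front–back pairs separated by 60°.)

Non-H gauche pairs: SH(0°)/OCH3(300°); CN(240°)/OCH3(300°); CN(240°)/Et(180°) — 3 interactions.

3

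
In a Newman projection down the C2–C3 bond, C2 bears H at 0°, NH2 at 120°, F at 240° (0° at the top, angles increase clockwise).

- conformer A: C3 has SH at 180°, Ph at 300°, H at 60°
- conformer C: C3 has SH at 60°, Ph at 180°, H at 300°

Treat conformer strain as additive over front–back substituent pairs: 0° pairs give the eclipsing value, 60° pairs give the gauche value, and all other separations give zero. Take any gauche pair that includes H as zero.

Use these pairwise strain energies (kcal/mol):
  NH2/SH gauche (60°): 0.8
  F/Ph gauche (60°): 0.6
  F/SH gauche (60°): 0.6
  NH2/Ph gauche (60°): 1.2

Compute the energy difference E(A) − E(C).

-0.6 kcal/mol

A (staggered): NH2(120°)/SH(180°) gauche 0.8; F(240°)/SH(180°) gauche 0.6; F(240°)/Ph(300°) gauche 0.6 → 2.0 kcal/mol.
C (staggered): NH2(120°)/SH(60°) gauche 0.8; NH2(120°)/Ph(180°) gauche 1.2; F(240°)/Ph(180°) gauche 0.6 → 2.6 kcal/mol.
E(A) − E(C) = 2.0 − 2.6 = -0.6 kcal/mol.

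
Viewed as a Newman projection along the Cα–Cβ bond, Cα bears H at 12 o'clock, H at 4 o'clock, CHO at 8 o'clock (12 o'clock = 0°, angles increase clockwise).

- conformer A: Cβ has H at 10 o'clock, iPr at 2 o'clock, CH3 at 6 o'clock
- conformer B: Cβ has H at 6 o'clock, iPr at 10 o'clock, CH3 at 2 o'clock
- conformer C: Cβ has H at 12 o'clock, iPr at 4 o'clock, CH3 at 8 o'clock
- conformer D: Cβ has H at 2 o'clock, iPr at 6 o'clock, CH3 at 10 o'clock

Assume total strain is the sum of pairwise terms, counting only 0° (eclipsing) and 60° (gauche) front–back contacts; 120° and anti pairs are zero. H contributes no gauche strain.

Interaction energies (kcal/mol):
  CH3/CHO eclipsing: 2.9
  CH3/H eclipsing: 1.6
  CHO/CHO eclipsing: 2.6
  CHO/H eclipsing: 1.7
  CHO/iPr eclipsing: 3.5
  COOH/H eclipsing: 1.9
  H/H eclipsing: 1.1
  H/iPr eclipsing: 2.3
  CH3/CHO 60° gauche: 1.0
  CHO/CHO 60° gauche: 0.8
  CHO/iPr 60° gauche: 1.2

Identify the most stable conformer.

A (staggered): CHO–CH3 gauche; 1.0 = 1.0 kcal/mol.
B (staggered): CHO–iPr gauche; 1.2 = 1.2 kcal/mol.
C (eclipsed): H–H eclipsed, H–iPr eclipsed, CHO–CH3 eclipsed; 1.1 + 2.3 + 2.9 = 6.3 kcal/mol.
D (staggered): CHO–iPr gauche, CHO–CH3 gauche; 1.2 + 1.0 = 2.2 kcal/mol.
A has the lowest total (1.0 kcal/mol).

A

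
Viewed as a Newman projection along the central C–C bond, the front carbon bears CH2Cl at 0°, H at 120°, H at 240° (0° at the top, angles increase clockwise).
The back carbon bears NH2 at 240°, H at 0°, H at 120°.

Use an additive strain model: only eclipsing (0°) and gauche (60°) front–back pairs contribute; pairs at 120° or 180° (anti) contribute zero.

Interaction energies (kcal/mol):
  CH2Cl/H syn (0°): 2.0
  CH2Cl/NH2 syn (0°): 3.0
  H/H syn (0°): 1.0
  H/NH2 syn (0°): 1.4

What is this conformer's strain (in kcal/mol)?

This conformer (eclipsed): CH2Cl(0°)/H(0°) eclipsed 2.0; H(120°)/H(120°) eclipsed 1.0; H(240°)/NH2(240°) eclipsed 1.4 → 4.4 kcal/mol.

4.4 kcal/mol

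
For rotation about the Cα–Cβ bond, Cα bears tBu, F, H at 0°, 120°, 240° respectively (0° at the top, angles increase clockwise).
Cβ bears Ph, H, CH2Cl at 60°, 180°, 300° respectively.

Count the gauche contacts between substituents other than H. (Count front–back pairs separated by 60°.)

Non-H gauche pairs: tBu(0°)/Ph(60°); tBu(0°)/CH2Cl(300°); F(120°)/Ph(60°) — 3 interactions.

3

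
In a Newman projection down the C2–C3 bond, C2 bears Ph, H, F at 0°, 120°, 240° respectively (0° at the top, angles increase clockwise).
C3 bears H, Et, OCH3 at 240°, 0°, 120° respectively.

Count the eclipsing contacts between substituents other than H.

Non-H eclipsing pairs: Ph(0°)/Et(0°) — 1 interaction.

1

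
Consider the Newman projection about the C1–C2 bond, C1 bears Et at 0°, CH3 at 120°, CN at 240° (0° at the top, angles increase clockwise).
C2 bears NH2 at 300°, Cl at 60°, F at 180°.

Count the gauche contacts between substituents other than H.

6

Non-H gauche pairs: Et(0°)/NH2(300°); Et(0°)/Cl(60°); CH3(120°)/Cl(60°); CH3(120°)/F(180°); CN(240°)/NH2(300°); CN(240°)/F(180°) — 6 interactions.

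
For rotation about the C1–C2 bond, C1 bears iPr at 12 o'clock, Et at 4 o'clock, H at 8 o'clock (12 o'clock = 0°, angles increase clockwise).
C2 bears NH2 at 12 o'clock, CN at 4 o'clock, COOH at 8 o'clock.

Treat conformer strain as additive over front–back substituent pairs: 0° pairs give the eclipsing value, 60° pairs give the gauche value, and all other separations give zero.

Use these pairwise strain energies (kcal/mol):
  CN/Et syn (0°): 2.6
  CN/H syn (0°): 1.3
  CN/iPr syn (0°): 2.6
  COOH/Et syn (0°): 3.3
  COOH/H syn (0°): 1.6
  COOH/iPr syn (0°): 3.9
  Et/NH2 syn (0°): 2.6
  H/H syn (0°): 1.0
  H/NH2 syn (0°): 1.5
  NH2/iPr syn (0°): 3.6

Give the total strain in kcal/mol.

7.8 kcal/mol

This conformer (eclipsed): iPr(0°)/NH2(0°) eclipsed 3.6; Et(120°)/CN(120°) eclipsed 2.6; H(240°)/COOH(240°) eclipsed 1.6 → 7.8 kcal/mol.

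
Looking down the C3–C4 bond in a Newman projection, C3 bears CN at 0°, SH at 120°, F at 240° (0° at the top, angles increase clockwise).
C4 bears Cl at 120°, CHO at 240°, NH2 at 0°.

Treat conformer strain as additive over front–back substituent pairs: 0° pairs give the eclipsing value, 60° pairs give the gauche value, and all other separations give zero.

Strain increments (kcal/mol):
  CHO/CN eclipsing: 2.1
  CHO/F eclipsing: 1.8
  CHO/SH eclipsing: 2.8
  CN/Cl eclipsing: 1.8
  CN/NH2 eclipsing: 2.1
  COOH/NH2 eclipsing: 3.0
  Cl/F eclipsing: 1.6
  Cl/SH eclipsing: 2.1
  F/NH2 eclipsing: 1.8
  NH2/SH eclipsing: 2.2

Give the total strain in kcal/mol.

This conformer (eclipsed): CN–NH2 eclipsed, SH–Cl eclipsed, F–CHO eclipsed; 2.1 + 2.1 + 1.8 = 6.0 kcal/mol.

6.0 kcal/mol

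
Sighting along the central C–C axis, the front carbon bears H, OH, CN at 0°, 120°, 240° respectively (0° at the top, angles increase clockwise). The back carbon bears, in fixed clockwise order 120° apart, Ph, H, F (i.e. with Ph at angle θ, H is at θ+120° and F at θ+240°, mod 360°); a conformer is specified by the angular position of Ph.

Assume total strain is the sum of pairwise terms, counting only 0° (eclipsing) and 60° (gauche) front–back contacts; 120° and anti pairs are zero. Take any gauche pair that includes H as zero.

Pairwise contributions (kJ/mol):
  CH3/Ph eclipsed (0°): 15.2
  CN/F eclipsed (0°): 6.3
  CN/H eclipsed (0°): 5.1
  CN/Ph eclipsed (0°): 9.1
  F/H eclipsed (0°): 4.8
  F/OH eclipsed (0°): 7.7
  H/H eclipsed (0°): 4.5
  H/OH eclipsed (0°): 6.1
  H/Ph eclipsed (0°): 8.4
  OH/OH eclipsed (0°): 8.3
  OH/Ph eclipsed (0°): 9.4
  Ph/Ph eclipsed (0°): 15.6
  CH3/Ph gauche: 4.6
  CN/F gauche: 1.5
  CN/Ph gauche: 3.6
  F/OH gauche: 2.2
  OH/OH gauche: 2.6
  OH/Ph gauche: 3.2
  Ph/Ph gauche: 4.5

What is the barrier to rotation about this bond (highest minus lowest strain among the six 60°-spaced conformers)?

16.6 kJ/mol

Ph at 0° (eclipsed): H–Ph eclipsed, OH–H eclipsed, CN–F eclipsed; 8.4 + 6.1 + 6.3 = 20.8 kJ/mol.
Ph at 60° (staggered): OH–Ph gauche, CN–F gauche; 3.2 + 1.5 = 4.7 kJ/mol.
Ph at 120° (eclipsed): H–F eclipsed, OH–Ph eclipsed, CN–H eclipsed; 4.8 + 9.4 + 5.1 = 19.3 kJ/mol.
Ph at 180° (staggered): OH–Ph gauche, OH–F gauche, CN–Ph gauche; 3.2 + 2.2 + 3.6 = 9.0 kJ/mol.
Ph at 240° (eclipsed): H–H eclipsed, OH–F eclipsed, CN–Ph eclipsed; 4.5 + 7.7 + 9.1 = 21.3 kJ/mol.
Ph at 300° (staggered): OH–F gauche, CN–Ph gauche, CN–F gauche; 2.2 + 3.6 + 1.5 = 7.3 kJ/mol.
Max at 240° (21.3 kJ/mol), min at 60° (4.7 kJ/mol); barrier = 16.6 kJ/mol.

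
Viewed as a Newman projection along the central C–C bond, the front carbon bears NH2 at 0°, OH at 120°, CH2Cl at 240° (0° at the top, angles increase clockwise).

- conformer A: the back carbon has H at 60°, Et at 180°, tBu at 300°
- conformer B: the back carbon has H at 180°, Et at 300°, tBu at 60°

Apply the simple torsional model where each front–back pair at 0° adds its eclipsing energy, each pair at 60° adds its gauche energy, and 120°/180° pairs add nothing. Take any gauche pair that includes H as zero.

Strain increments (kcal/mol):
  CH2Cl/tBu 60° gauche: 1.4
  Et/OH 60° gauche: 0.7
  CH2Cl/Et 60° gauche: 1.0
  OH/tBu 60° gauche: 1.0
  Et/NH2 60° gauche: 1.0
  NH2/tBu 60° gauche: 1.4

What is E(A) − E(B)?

+0.1 kcal/mol

A (staggered): NH2–tBu gauche, OH–Et gauche, CH2Cl–Et gauche, CH2Cl–tBu gauche; 1.4 + 0.7 + 1.0 + 1.4 = 4.5 kcal/mol.
B (staggered): NH2–Et gauche, NH2–tBu gauche, OH–tBu gauche, CH2Cl–Et gauche; 1.0 + 1.4 + 1.0 + 1.0 = 4.4 kcal/mol.
E(A) − E(B) = 4.5 − 4.4 = +0.1 kcal/mol.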